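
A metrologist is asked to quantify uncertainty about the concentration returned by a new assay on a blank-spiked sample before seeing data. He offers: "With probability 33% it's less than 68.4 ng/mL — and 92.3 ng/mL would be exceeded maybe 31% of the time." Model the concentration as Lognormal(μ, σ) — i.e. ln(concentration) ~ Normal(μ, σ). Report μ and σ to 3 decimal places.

μ ≈ 4.366, σ ≈ 0.320

If T ~ Lognormal(μ,σ) then ln T ~ Normal(μ,σ), so the p-quantile of ln T is μ + z_p·σ.
ln(68.4) = 4.225 and ln(92.3) = 4.525; z_{0.33} = -0.4399, z_{0.69} = 0.4959.
σ = (4.525 − 4.225)/(0.4959 − (-0.4399)) = 0.320.
μ = 4.225 − (-0.4399)·0.320 = 4.366.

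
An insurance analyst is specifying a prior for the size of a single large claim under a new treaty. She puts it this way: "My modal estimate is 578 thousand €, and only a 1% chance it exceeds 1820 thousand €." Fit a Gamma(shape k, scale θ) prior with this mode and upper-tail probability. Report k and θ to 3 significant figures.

k ≈ 4.38, θ ≈ 171

Gamma(k,θ) with k>1 has mode (k−1)θ, so θ = 578/(k−1).
Need P(X < 1820) = 0.99 with θ tied to k this way. Start at k = 2, θ = 578: P(X<1820) ≈ 0.822.
Too low — raise k to concentrate. Iterating converges to k ≈ 4.38.
Then θ = 578/(4.38−1) ≈ 171.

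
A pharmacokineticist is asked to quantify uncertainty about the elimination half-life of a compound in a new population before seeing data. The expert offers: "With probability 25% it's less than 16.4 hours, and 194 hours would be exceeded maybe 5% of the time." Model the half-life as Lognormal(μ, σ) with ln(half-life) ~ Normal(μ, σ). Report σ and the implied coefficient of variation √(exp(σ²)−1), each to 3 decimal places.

If T ~ Lognormal(μ,σ) then ln T ~ Normal(μ,σ), so the p-quantile of ln T is μ + z_p·σ.
ln(16.4) = 2.797 and ln(194) = 5.268; z_{0.25} = -0.6745, z_{0.95} = 1.645.
σ = (5.268 − 2.797)/(1.645 − (-0.6745)) = 1.065.
μ = 2.797 − (-0.6745)·1.065 = 3.516.
CV = √(exp(σ²)−1) = √(exp(1.1347)−1) = 1.453.

σ ≈ 1.065, CV ≈ 1.453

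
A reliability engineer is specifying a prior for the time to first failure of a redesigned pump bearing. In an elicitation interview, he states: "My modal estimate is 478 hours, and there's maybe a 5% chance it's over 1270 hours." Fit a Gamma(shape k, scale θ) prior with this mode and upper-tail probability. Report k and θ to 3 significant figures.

Gamma(k,θ) with k>1 has mode (k−1)θ, so θ = 478/(k−1).
Need P(X < 1270) = 0.95 with θ tied to k this way. Start at k = 2, θ = 478: P(X<1270) ≈ 0.743.
Too low — raise k to concentrate. Iterating converges to k ≈ 3.82.
Then θ = 478/(3.82−1) ≈ 169.

k ≈ 3.82, θ ≈ 169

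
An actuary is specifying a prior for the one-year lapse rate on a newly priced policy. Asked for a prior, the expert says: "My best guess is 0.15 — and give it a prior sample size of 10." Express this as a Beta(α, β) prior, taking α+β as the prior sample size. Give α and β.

α = 1.5, β = 8.5

Under the effective-sample-size interpretation, Beta(α, β) has prior mean α/(α+β) and prior sample size α+β.
So α+β = 10 and α/(α+β) = 0.15, giving α = 0.15·10 = 1.5 and β = 10 − 1.5 = 8.5.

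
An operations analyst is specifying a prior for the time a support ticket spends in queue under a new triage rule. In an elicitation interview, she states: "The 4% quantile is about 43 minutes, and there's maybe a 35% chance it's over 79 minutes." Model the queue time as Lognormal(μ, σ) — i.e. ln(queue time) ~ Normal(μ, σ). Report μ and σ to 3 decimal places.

μ ≈ 4.260, σ ≈ 0.285

If T ~ Lognormal(μ,σ) then ln T ~ Normal(μ,σ), so the p-quantile of ln T is μ + z_p·σ.
ln(43) = 3.761 and ln(79) = 4.369; z_{0.04} = -1.751, z_{0.65} = 0.3853.
σ = (4.369 − 3.761)/(0.3853 − (-1.751)) = 0.285.
μ = 3.761 − (-1.751)·0.285 = 4.260.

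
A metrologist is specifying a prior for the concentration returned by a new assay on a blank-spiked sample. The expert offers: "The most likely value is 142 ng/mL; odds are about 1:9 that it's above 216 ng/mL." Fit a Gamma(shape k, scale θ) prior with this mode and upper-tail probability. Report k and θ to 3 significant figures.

Gamma(k,θ) with k>1 has mode (k−1)θ, so θ = 142/(k−1).
Need P(X < 216) = 0.9 with θ tied to k this way. Start at k = 2, θ = 142: P(X<216) ≈ 0.449.
Too low — raise k to concentrate. Iterating converges to k ≈ 11.6.
Then θ = 142/(11.6−1) ≈ 13.4.

k ≈ 11.6, θ ≈ 13.4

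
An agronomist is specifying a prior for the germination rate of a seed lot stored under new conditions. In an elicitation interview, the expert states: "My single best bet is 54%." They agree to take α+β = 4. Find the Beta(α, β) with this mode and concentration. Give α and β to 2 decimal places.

α = 2.08, β = 1.92

For α,β > 1 the Beta mode is (α−1)/(α+β−2). With α+β = 4, the mode is (α−1)/2.
Set (α−1)/2 = 0.54 → α = 1 + 0.54·2 = 2.08.
β = 4 − α = 1.92.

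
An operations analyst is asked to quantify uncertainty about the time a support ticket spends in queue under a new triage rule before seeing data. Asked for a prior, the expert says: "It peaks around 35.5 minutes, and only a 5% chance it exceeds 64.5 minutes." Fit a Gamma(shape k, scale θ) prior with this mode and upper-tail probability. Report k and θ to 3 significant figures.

Gamma(k,θ) with k>1 has mode (k−1)θ, so θ = 35.5/(k−1).
Need P(X < 64.5) = 0.95 with θ tied to k this way. Start at k = 2, θ = 35.5: P(X<64.5) ≈ 0.542.
Too low — raise k to concentrate. Iterating converges to k ≈ 8.81.
Then θ = 35.5/(8.81−1) ≈ 4.54.

k ≈ 8.81, θ ≈ 4.54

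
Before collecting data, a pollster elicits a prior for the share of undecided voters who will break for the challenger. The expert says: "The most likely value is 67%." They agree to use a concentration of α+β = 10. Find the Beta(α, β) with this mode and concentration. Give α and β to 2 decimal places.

For α,β > 1 the Beta mode is (α−1)/(α+β−2). With α+β = 10, the mode is (α−1)/8.
Set (α−1)/8 = 0.67 → α = 1 + 0.67·8 = 6.36.
β = 10 − α = 3.64.

α = 6.36, β = 3.64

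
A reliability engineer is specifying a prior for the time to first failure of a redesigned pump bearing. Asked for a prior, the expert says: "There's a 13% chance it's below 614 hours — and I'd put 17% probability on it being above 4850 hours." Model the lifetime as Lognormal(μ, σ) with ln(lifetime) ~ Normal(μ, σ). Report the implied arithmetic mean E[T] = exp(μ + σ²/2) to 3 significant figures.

If T ~ Lognormal(μ,σ) then ln T ~ Normal(μ,σ), so the p-quantile of ln T is μ + z_p·σ.
ln(614) = 6.42 and ln(4850) = 8.487; z_{0.13} = -1.126, z_{0.83} = 0.9542.
σ = (8.487 − 6.42)/(0.9542 − (-1.126)) = 0.993.
μ = 6.42 − (-1.126)·0.993 = 7.539.
E[T] = exp(μ + σ²/2) = exp(7.539 + 0.4934) = 3080 hours.

E[T] ≈ 3080 hours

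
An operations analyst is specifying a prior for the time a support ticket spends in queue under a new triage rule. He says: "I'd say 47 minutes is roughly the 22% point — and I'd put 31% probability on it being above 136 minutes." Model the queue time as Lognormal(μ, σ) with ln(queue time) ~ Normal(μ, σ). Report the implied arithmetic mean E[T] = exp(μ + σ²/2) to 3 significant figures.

If T ~ Lognormal(μ,σ) then ln T ~ Normal(μ,σ), so the p-quantile of ln T is μ + z_p·σ.
ln(47) = 3.85 and ln(136) = 4.913; z_{0.22} = -0.7722, z_{0.69} = 0.4959.
σ = (4.913 − 3.85)/(0.4959 − (-0.7722)) = 0.838.
μ = 3.85 − (-0.7722)·0.838 = 4.497.
E[T] = exp(μ + σ²/2) = exp(4.497 + 0.3510) = 128 minutes.

E[T] ≈ 128 minutes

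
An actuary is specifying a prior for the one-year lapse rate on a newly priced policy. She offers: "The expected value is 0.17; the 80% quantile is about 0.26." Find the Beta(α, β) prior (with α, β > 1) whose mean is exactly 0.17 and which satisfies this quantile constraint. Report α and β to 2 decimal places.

With mean 0.17 fixed, write α = 0.17s, β = 0.83s where s = α+β.
Need P(θ < 0.26) = 0.8 under Beta(0.17s, 0.83s). Normal approximation: (q−m)/√(m(1−m)/s) ≈ z_{0.8} = 0.842, so s ≈ 0.17·0.83·(0.842)²/(0.26−0.17)² = 12.3.
At s = 12.3: P(θ<0.26) ≈ 0.817. Adjusting to match 0.8 gives s ≈ 9.88.
So α = 0.17·9.88 ≈ 1.68, β = 0.83·9.88 ≈ 8.20.

α ≈ 1.68, β ≈ 8.20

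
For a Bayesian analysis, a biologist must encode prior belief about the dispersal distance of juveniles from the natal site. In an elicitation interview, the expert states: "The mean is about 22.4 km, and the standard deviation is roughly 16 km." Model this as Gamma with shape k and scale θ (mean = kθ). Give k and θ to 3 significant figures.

For Gamma(k, scale θ): mean = kθ, variance = kθ², so CV = 1/√k.
CV = SD/mean = 16/22.4 = 0.7143, hence k = 1/CV² = 1.96.
Then θ = mean/k = 22.4/1.96 = 11.4.

k ≈ 1.96, θ ≈ 11.4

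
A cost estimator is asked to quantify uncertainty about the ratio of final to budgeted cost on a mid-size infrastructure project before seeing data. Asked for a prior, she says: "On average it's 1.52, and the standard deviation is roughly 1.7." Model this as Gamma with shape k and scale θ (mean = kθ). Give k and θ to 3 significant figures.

k ≈ 0.799, θ ≈ 1.9

For Gamma(k, scale θ): mean = kθ, variance = kθ², so CV = 1/√k.
CV = SD/mean = 1.7/1.52 = 1.118, hence k = 1/CV² = 0.799.
Then θ = mean/k = 1.52/0.799 = 1.9.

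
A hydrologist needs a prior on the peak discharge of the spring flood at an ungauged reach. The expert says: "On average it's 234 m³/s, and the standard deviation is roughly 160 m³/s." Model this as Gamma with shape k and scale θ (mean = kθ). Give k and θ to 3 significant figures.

k ≈ 2.14, θ ≈ 109

For Gamma(k, scale θ): mean = kθ, variance = kθ², so CV = 1/√k.
CV = SD/mean = 160/234 = 0.6838, hence k = 1/CV² = 2.14.
Then θ = mean/k = 234/2.14 = 109.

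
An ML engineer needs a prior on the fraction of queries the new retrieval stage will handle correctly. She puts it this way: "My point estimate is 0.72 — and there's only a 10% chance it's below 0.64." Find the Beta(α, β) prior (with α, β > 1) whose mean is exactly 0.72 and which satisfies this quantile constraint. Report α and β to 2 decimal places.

α ≈ 38.54, β ≈ 14.99

With mean 0.72 fixed, write α = 0.72s, β = 0.28s where s = α+β.
Need P(θ < 0.64) = 0.1 under Beta(0.72s, 0.28s). Normal approximation: (q−m)/√(m(1−m)/s) ≈ z_{0.1} = -1.28, so s ≈ 0.72·0.28·(-1.28)²/(0.64−0.72)² = 51.7.
At s = 51.7: P(θ<0.64) ≈ 0.104. Adjusting to match 0.1 gives s ≈ 53.53.
So α = 0.72·53.53 ≈ 38.54, β = 0.28·53.53 ≈ 14.99.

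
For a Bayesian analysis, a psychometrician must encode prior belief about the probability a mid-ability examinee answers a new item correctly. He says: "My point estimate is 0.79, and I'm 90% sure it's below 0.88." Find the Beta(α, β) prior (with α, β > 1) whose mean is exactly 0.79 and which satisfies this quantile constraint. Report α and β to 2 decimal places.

α ≈ 23.40, β ≈ 6.22

With mean 0.79 fixed, write α = 0.79s, β = 0.21s where s = α+β.
Need P(θ < 0.88) = 0.9 under Beta(0.79s, 0.21s). Normal approximation: (q−m)/√(m(1−m)/s) ≈ z_{0.9} = 1.28, so s ≈ 0.79·0.21·(1.28)²/(0.88−0.79)² = 33.6.
At s = 33.6: P(θ<0.88) ≈ 0.916. Adjusting to match 0.9 gives s ≈ 29.62.
So α = 0.79·29.62 ≈ 23.40, β = 0.21·29.62 ≈ 6.22.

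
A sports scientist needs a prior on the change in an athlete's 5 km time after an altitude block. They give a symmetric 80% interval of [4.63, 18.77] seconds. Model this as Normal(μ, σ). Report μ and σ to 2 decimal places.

A symmetric 80% interval runs μ ± z·σ with z = 1.282.
Half-width = 7.07, so σ = 7.07/1.282 = 5.52.
μ is the interval midpoint, 11.70.

μ = 11.70, σ = 5.52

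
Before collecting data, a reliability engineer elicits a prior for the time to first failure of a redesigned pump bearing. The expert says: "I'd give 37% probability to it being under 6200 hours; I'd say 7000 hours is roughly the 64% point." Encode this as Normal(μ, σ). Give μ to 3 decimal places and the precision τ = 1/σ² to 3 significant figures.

For Normal(μ,σ), the p-quantile is μ + z_p·σ. Here z_{0.37} = -0.3319, z_{0.64} = 0.3585.
So 6200 = μ − 0.3319σ and 7000 = μ + 0.3585σ.
Subtracting: σ = (7000 − 6200)/(0.3585 − (-0.3319)) = 1158.896.
Then μ = 6200 − (-0.3319)·1158.896 = 6584.584.
Precision τ = 1/σ² = 1/1159² = 7.45e-07.

μ = 6584.584, τ = 7.45e-07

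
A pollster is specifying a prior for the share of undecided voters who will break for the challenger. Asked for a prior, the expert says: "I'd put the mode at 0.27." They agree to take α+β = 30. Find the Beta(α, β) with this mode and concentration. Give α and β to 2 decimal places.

For α,β > 1 the Beta mode is (α−1)/(α+β−2). With α+β = 30, the mode is (α−1)/28.
Set (α−1)/28 = 0.27 → α = 1 + 0.27·28 = 8.56.
β = 30 − α = 21.44.

α = 8.56, β = 21.44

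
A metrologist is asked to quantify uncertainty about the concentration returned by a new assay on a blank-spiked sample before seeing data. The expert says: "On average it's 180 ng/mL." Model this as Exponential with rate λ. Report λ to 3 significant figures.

λ ≈ 0.00556

Exponential mean = 1/λ, so λ = 1/180.0 = 0.00556.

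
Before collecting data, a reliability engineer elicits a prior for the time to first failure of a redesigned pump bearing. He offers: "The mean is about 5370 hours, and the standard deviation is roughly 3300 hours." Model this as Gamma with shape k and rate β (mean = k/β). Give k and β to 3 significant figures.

k ≈ 2.65, β ≈ 0.000493

For Gamma(k, rate β): mean = k/β, variance = k/β², so CV = 1/√k.
CV = SD/mean = 3300/5370 = 0.6145, hence k = 1/CV² = 2.65.
Then β = k/mean = 2.65/5370 = 0.000493.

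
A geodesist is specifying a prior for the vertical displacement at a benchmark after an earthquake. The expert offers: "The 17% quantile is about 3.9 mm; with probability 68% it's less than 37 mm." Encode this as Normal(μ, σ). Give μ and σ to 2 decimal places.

For Normal(μ,σ), the p-quantile is μ + z_p·σ. Here z_{0.17} = -0.9542, z_{0.68} = 0.4677.
So 3.9 = μ − 0.9542σ and 37 = μ + 0.4677σ.
Subtracting: σ = (37 − 3.9)/(0.4677 − (-0.9542)) = 23.28.
Then μ = 3.9 − (-0.9542)·23.28 = 26.11.

μ = 26.11, σ = 23.28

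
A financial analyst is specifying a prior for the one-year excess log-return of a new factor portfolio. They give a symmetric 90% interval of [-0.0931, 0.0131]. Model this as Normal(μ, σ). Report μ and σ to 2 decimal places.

μ = -0.04, σ = 0.03

A symmetric 90% interval runs μ ± z·σ with z = 1.645.
Half-width = 0.0531, so σ = 0.0531/1.645 = 0.03.
μ is the interval midpoint, -0.04.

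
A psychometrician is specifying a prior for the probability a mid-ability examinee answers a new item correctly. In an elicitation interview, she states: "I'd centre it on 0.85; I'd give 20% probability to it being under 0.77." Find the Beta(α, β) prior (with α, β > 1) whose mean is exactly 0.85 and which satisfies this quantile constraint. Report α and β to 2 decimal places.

With mean 0.85 fixed, write α = 0.85s, β = 0.15s where s = α+β.
Need P(θ < 0.77) = 0.2 under Beta(0.85s, 0.15s). Normal approximation: (q−m)/√(m(1−m)/s) ≈ z_{0.2} = -0.842, so s ≈ 0.85·0.15·(-0.842)²/(0.77−0.85)² = 14.1.
At s = 14.1: P(θ<0.77) ≈ 0.182. Adjusting to match 0.2 gives s ≈ 11.03.
So α = 0.85·11.03 ≈ 9.37, β = 0.15·11.03 ≈ 1.65.

α ≈ 9.37, β ≈ 1.65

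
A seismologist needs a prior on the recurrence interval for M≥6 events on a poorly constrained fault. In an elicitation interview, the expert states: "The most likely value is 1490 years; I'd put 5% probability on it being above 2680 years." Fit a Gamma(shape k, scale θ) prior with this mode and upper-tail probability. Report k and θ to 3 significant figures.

k ≈ 9.09, θ ≈ 184

Gamma(k,θ) with k>1 has mode (k−1)θ, so θ = 1490/(k−1).
Need P(X < 2680) = 0.95 with θ tied to k this way. Start at k = 2, θ = 1490: P(X<2680) ≈ 0.537.
Too low — raise k to concentrate. Iterating converges to k ≈ 9.09.
Then θ = 1490/(9.09−1) ≈ 184.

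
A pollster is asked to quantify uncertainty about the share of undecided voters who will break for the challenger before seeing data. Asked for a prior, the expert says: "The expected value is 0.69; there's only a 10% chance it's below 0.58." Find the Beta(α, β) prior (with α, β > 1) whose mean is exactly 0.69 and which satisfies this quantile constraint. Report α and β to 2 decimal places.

α ≈ 20.73, β ≈ 9.32

With mean 0.69 fixed, write α = 0.69s, β = 0.31s where s = α+β.
Need P(θ < 0.58) = 0.1 under Beta(0.69s, 0.31s). Normal approximation: (q−m)/√(m(1−m)/s) ≈ z_{0.1} = -1.28, so s ≈ 0.69·0.31·(-1.28)²/(0.58−0.69)² = 29.0.
At s = 29.0: P(θ<0.58) ≈ 0.104. Adjusting to match 0.1 gives s ≈ 30.05.
So α = 0.69·30.05 ≈ 20.73, β = 0.31·30.05 ≈ 9.32.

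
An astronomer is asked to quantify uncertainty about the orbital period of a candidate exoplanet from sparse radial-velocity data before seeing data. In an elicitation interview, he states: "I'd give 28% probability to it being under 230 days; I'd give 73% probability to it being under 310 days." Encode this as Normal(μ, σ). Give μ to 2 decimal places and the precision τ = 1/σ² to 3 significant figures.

For Normal(μ,σ), the p-quantile is μ + z_p·σ. Here z_{0.28} = -0.5828, z_{0.73} = 0.6128.
So 230 = μ − 0.5828σ and 310 = μ + 0.6128σ.
Subtracting: σ = (310 − 230)/(0.6128 − (-0.5828)) = 66.91.
Then μ = 230 − (-0.5828)·66.91 = 269.00.
Precision τ = 1/σ² = 1/66.91² = 0.000223.

μ = 269.00, τ = 0.000223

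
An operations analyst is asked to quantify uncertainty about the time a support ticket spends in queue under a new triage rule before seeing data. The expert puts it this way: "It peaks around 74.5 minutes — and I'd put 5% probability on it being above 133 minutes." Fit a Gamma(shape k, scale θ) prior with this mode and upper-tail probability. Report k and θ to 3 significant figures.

k ≈ 9.3, θ ≈ 8.98

Gamma(k,θ) with k>1 has mode (k−1)θ, so θ = 74.5/(k−1).
Need P(X < 133) = 0.95 with θ tied to k this way. Start at k = 2, θ = 74.5: P(X<133) ≈ 0.533.
Too low — raise k to concentrate. Iterating converges to k ≈ 9.3.
Then θ = 74.5/(9.3−1) ≈ 8.98.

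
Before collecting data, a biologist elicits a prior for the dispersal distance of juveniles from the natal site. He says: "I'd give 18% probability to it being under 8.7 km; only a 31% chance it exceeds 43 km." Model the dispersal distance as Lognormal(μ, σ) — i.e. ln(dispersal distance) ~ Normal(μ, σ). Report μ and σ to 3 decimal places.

If T ~ Lognormal(μ,σ) then ln T ~ Normal(μ,σ), so the p-quantile of ln T is μ + z_p·σ.
ln(8.7) = 2.163 and ln(43) = 3.761; z_{0.18} = -0.9154, z_{0.69} = 0.4959.
σ = (3.761 − 2.163)/(0.4959 − (-0.9154)) = 1.132.
μ = 2.163 − (-0.9154)·1.132 = 3.200.

μ ≈ 3.200, σ ≈ 1.132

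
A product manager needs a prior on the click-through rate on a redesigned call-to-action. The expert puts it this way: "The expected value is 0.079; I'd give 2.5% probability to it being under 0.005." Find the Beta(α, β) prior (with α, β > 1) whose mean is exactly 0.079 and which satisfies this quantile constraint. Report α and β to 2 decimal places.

With mean 0.079 fixed, write α = 0.079s, β = 0.921s where s = α+β.
Need P(θ < 0.005) = 0.025 under Beta(0.079s, 0.921s). Normal approximation: (q−m)/√(m(1−m)/s) ≈ z_{0.025} = -1.96, so s ≈ 0.079·0.921·(-1.96)²/(0.005−0.079)² = 51.0.
At s = 51.0: P(θ<0.005) ≈ 0.000. Adjusting to match 0.025 gives s ≈ 17.35.
So α = 0.079·17.35 ≈ 1.37, β = 0.921·17.35 ≈ 15.98.

α ≈ 1.37, β ≈ 15.98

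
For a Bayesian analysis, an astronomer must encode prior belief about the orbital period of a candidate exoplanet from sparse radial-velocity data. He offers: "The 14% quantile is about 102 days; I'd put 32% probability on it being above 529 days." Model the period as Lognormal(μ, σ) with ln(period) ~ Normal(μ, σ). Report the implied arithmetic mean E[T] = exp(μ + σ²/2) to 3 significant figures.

E[T] ≈ 566 days

If T ~ Lognormal(μ,σ) then ln T ~ Normal(μ,σ), so the p-quantile of ln T is μ + z_p·σ.
ln(102) = 4.625 and ln(529) = 6.271; z_{0.14} = -1.08, z_{0.68} = 0.4677.
σ = (6.271 − 4.625)/(0.4677 − (-1.08)) = 1.063.
μ = 4.625 − (-1.08)·1.063 = 5.774.
E[T] = exp(μ + σ²/2) = exp(5.774 + 0.5653) = 566 days.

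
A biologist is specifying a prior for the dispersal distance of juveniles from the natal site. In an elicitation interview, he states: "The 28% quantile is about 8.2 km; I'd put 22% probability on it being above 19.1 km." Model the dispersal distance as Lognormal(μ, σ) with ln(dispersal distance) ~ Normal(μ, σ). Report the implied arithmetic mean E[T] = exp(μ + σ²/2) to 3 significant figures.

E[T] ≈ 14.3 km

If T ~ Lognormal(μ,σ) then ln T ~ Normal(μ,σ), so the p-quantile of ln T is μ + z_p·σ.
ln(8.2) = 2.104 and ln(19.1) = 2.95; z_{0.28} = -0.5828, z_{0.78} = 0.7722.
σ = (2.95 − 2.104)/(0.7722 − (-0.5828)) = 0.624.
μ = 2.104 − (-0.5828)·0.624 = 2.468.
E[T] = exp(μ + σ²/2) = exp(2.468 + 0.1947) = 14.3 km.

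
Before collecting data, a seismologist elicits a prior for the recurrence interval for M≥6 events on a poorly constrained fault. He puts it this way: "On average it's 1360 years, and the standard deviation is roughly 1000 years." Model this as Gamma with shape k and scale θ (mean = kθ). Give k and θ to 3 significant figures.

k ≈ 1.85, θ ≈ 735

For Gamma(k, scale θ): mean = kθ, variance = kθ², so CV = 1/√k.
CV = SD/mean = 1000/1360 = 0.7353, hence k = 1/CV² = 1.85.
Then θ = mean/k = 1360/1.85 = 735.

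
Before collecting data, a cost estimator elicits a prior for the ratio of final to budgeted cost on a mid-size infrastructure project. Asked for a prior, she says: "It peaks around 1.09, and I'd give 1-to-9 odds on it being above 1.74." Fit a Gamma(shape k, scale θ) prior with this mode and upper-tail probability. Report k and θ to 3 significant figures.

k ≈ 9.59, θ ≈ 0.127

Gamma(k,θ) with k>1 has mode (k−1)θ, so θ = 1.09/(k−1).
Need P(X < 1.74) = 0.9 with θ tied to k this way. Start at k = 2, θ = 1.09: P(X<1.74) ≈ 0.474.
Too low — raise k to concentrate. Iterating converges to k ≈ 9.59.
Then θ = 1.09/(9.59−1) ≈ 0.127.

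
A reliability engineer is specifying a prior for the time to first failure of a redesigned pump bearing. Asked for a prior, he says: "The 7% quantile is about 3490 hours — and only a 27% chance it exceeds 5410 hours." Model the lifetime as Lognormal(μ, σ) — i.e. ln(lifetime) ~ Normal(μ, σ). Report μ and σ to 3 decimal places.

μ ≈ 8.467, σ ≈ 0.210

If T ~ Lognormal(μ,σ) then ln T ~ Normal(μ,σ), so the p-quantile of ln T is μ + z_p·σ.
ln(3490) = 8.158 and ln(5410) = 8.596; z_{0.07} = -1.476, z_{0.73} = 0.6128.
σ = (8.596 − 8.158)/(0.6128 − (-1.476)) = 0.210.
μ = 8.158 − (-1.476)·0.210 = 8.467.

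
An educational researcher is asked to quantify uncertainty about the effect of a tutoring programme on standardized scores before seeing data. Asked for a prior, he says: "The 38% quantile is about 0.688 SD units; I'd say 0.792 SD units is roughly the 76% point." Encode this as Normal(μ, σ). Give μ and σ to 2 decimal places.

μ = 0.72, σ = 0.10

For Normal(μ,σ), the p-quantile is μ + z_p·σ. Here z_{0.38} = -0.3055, z_{0.76} = 0.7063.
So 0.688 = μ − 0.3055σ and 0.792 = μ + 0.7063σ.
Subtracting: σ = (0.792 − 0.688)/(0.7063 − (-0.3055)) = 0.10.
Then μ = 0.688 − (-0.3055)·0.10 = 0.72.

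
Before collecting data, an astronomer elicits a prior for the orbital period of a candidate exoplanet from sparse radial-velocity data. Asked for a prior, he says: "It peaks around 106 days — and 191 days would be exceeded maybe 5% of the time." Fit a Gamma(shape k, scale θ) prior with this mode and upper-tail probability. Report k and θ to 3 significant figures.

k ≈ 9.04, θ ≈ 13.2

Gamma(k,θ) with k>1 has mode (k−1)θ, so θ = 106/(k−1).
Need P(X < 191) = 0.95 with θ tied to k this way. Start at k = 2, θ = 106: P(X<191) ≈ 0.538.
Too low — raise k to concentrate. Iterating converges to k ≈ 9.04.
Then θ = 106/(9.04−1) ≈ 13.2.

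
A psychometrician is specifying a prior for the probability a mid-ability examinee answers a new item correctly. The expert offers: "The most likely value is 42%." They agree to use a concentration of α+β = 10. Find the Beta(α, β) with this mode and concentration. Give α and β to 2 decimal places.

α = 4.36, β = 5.64

For α,β > 1 the Beta mode is (α−1)/(α+β−2). With α+β = 10, the mode is (α−1)/8.
Set (α−1)/8 = 0.42 → α = 1 + 0.42·8 = 4.36.
β = 10 − α = 5.64.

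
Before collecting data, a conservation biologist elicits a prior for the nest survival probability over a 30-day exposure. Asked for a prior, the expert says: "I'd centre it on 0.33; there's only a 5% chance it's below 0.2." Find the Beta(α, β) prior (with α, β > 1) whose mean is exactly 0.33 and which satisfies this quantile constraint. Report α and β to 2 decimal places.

With mean 0.33 fixed, write α = 0.33s, β = 0.67s where s = α+β.
Need P(θ < 0.2) = 0.05 under Beta(0.33s, 0.67s). Normal approximation: (q−m)/√(m(1−m)/s) ≈ z_{0.05} = -1.64, so s ≈ 0.33·0.67·(-1.64)²/(0.2−0.33)² = 35.4.
At s = 35.4: P(θ<0.2) ≈ 0.039. Adjusting to match 0.05 gives s ≈ 31.20.
So α = 0.33·31.20 ≈ 10.29, β = 0.67·31.20 ≈ 20.90.

α ≈ 10.29, β ≈ 20.90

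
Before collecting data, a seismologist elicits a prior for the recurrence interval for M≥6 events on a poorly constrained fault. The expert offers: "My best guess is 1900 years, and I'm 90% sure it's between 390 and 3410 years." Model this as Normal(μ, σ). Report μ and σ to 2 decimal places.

μ = 1900.00, σ = 918.01

A symmetric 90% interval runs μ ± z·σ with z = 1.645.
Half-width = 1510, so σ = 1510/1.645 = 918.01.
μ is the stated best guess, 1900.00.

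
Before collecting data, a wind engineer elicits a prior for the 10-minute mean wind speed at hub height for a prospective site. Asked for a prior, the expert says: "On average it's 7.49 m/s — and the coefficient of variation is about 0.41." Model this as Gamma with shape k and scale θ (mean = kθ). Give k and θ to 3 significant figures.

For Gamma(k, scale θ): mean = kθ, variance = kθ², so CV = 1/√k.
CV = 0.41, hence k = 1/CV² = 5.95.
Then θ = mean/k = 7.49/5.95 = 1.26.

k ≈ 5.95, θ ≈ 1.26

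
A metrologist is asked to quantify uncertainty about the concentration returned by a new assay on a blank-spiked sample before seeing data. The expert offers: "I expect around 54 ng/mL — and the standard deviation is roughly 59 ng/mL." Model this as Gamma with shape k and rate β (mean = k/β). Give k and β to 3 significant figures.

For Gamma(k, rate β): mean = k/β, variance = k/β², so CV = 1/√k.
CV = SD/mean = 59/54 = 1.093, hence k = 1/CV² = 0.838.
Then β = k/mean = 0.838/54 = 0.0155.

k ≈ 0.838, β ≈ 0.0155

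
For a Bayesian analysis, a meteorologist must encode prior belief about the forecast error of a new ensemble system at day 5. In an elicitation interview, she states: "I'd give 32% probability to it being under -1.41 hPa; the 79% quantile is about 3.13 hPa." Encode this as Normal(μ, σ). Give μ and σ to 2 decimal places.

For Normal(μ,σ), the p-quantile is μ + z_p·σ. Here z_{0.32} = -0.4677, z_{0.79} = 0.8064.
So -1.41 = μ − 0.4677σ and 3.13 = μ + 0.8064σ.
Subtracting: σ = (3.13 − -1.41)/(0.8064 − (-0.4677)) = 3.56.
Then μ = -1.41 − (-0.4677)·3.56 = 0.26.

μ = 0.26, σ = 3.56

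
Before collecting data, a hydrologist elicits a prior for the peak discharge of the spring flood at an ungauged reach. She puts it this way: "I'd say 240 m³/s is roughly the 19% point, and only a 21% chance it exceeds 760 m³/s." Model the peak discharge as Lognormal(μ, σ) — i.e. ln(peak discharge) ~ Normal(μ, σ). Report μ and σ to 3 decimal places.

μ ≈ 6.081, σ ≈ 0.684

If T ~ Lognormal(μ,σ) then ln T ~ Normal(μ,σ), so the p-quantile of ln T is μ + z_p·σ.
ln(240) = 5.481 and ln(760) = 6.633; z_{0.19} = -0.8779, z_{0.79} = 0.8064.
σ = (6.633 − 5.481)/(0.8064 − (-0.8779)) = 0.684.
μ = 5.481 − (-0.8779)·0.684 = 6.081.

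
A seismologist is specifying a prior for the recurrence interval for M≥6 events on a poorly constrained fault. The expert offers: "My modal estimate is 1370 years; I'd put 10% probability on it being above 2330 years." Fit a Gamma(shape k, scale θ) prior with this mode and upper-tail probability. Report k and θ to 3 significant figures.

Gamma(k,θ) with k>1 has mode (k−1)θ, so θ = 1370/(k−1).
Need P(X < 2330) = 0.9 with θ tied to k this way. Start at k = 2, θ = 1370: P(X<2330) ≈ 0.507.
Too low — raise k to concentrate. Iterating converges to k ≈ 7.71.
Then θ = 1370/(7.71−1) ≈ 204.

k ≈ 7.71, θ ≈ 204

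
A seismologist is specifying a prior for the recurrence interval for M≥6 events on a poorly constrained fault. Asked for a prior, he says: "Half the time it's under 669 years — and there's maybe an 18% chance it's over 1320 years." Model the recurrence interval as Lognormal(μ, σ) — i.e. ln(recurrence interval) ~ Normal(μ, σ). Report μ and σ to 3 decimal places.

If T ~ Lognormal(μ,σ) then ln T ~ Normal(μ,σ), so the p-quantile of ln T is μ + z_p·σ.
ln(669) = 6.506 and ln(1320) = 7.185; z_{0.5} = 0, z_{0.82} = 0.9154.
σ = (7.185 − 6.506)/(0.9154 − (0)) = 0.742.
μ = 6.506 − (0)·0.742 = 6.506.

μ ≈ 6.506, σ ≈ 0.742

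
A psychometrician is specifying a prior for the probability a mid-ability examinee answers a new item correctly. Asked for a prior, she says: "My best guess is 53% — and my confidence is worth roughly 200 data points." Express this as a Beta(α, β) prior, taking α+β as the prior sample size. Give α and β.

Under the effective-sample-size interpretation, Beta(α, β) has prior mean α/(α+β) and prior sample size α+β.
So α+β = 200 and α/(α+β) = 0.53, giving α = 0.53·200 = 106 and β = 200 − 106 = 94.

α = 106, β = 94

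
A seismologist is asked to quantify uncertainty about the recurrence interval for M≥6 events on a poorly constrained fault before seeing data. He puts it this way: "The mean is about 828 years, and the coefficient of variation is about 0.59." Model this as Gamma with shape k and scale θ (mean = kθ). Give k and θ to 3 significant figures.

k ≈ 2.87, θ ≈ 288

For Gamma(k, scale θ): mean = kθ, variance = kθ², so CV = 1/√k.
CV = 0.59, hence k = 1/CV² = 2.87.
Then θ = mean/k = 828/2.87 = 288.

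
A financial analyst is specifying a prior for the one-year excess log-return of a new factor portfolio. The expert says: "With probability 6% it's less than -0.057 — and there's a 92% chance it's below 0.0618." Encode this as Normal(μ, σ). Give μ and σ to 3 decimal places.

μ = 0.005, σ = 0.040

For Normal(μ,σ), the p-quantile is μ + z_p·σ. Here z_{0.06} = -1.555, z_{0.92} = 1.405.
So -0.057 = μ − 1.555σ and 0.0618 = μ + 1.405σ.
Subtracting: σ = (0.0618 − -0.057)/(1.405 − (-1.555)) = 0.040.
Then μ = -0.057 − (-1.555)·0.040 = 0.005.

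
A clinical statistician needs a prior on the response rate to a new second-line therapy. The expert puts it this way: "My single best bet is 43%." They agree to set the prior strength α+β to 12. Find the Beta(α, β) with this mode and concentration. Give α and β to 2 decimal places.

α = 5.30, β = 6.70

For α,β > 1 the Beta mode is (α−1)/(α+β−2). With α+β = 12, the mode is (α−1)/10.
Set (α−1)/10 = 0.43 → α = 1 + 0.43·10 = 5.30.
β = 12 − α = 6.70.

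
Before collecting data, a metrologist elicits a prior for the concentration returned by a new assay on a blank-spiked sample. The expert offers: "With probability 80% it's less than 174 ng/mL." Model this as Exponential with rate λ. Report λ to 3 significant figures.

P(T < 174.0) = 1 − e^(−λ·174.0) = 0.8, so λ = −ln(1−0.8)/174.0 = −ln(0.2)/174.0 = 0.00925.

λ ≈ 0.00925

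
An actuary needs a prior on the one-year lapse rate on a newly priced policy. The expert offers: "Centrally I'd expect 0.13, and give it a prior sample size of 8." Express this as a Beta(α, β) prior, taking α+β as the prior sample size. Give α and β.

Under the effective-sample-size interpretation, Beta(α, β) has prior mean α/(α+β) and prior sample size α+β.
So α+β = 8 and α/(α+β) = 0.13, giving α = 0.13·8 = 1.04 and β = 8 − 1.04 = 6.96.

α = 1.04, β = 6.96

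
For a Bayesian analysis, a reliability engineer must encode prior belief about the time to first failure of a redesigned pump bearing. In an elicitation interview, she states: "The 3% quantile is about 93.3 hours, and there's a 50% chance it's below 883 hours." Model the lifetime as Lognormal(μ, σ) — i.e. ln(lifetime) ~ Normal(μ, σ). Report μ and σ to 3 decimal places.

μ ≈ 6.783, σ ≈ 1.195

If T ~ Lognormal(μ,σ) then ln T ~ Normal(μ,σ), so the p-quantile of ln T is μ + z_p·σ.
ln(93.3) = 4.536 and ln(883) = 6.783; z_{0.03} = -1.881, z_{0.5} = 0.
σ = (6.783 − 4.536)/(0 − (-1.881)) = 1.195.
μ = 4.536 − (-1.881)·1.195 = 6.783.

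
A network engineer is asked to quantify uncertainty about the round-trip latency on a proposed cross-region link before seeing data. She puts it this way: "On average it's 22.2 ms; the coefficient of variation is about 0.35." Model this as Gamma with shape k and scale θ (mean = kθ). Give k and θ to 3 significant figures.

k ≈ 8.16, θ ≈ 2.72

For Gamma(k, scale θ): mean = kθ, variance = kθ², so CV = 1/√k.
CV = 0.35, hence k = 1/CV² = 8.16.
Then θ = mean/k = 22.2/8.16 = 2.72.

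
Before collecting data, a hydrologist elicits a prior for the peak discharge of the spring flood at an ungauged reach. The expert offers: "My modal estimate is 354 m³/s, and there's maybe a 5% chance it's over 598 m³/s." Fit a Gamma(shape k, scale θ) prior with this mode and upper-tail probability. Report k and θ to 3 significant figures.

Gamma(k,θ) with k>1 has mode (k−1)θ, so θ = 354/(k−1).
Need P(X < 598) = 0.95 with θ tied to k this way. Start at k = 2, θ = 354: P(X<598) ≈ 0.503.
Too low — raise k to concentrate. Iterating converges to k ≈ 11.2.
Then θ = 354/(11.2−1) ≈ 34.8.

k ≈ 11.2, θ ≈ 34.8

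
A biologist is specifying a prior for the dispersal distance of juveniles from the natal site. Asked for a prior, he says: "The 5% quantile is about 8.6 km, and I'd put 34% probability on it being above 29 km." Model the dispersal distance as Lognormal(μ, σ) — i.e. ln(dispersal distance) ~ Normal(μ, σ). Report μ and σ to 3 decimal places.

μ ≈ 3.124, σ ≈ 0.591

If T ~ Lognormal(μ,σ) then ln T ~ Normal(μ,σ), so the p-quantile of ln T is μ + z_p·σ.
ln(8.6) = 2.152 and ln(29) = 3.367; z_{0.05} = -1.645, z_{0.66} = 0.4125.
σ = (3.367 − 2.152)/(0.4125 − (-1.645)) = 0.591.
μ = 2.152 − (-1.645)·0.591 = 3.124.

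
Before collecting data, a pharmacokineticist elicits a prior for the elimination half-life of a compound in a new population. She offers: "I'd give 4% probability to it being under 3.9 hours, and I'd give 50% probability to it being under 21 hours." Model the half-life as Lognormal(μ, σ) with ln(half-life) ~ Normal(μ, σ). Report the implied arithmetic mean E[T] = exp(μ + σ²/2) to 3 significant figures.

If T ~ Lognormal(μ,σ) then ln T ~ Normal(μ,σ), so the p-quantile of ln T is μ + z_p·σ.
ln(3.9) = 1.361 and ln(21) = 3.045; z_{0.04} = -1.751, z_{0.5} = 0.
σ = (3.045 − 1.361)/(0 − (-1.751)) = 0.962.
μ = 1.361 − (-1.751)·0.962 = 3.045.
E[T] = exp(μ + σ²/2) = exp(3.045 + 0.4624) = 33.3 hours.

E[T] ≈ 33.3 hours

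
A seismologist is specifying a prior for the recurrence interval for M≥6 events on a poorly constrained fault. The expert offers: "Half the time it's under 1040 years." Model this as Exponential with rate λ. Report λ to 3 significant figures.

λ ≈ 0.000666

Exponential median = ln 2 / λ, so λ = ln 2 / 1040.0 = 0.000666.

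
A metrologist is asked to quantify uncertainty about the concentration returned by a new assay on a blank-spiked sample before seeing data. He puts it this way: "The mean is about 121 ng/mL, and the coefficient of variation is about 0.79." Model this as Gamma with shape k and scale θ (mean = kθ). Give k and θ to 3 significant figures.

k ≈ 1.6, θ ≈ 75.5

For Gamma(k, scale θ): mean = kθ, variance = kθ², so CV = 1/√k.
CV = 0.79, hence k = 1/CV² = 1.6.
Then θ = mean/k = 121/1.6 = 75.5.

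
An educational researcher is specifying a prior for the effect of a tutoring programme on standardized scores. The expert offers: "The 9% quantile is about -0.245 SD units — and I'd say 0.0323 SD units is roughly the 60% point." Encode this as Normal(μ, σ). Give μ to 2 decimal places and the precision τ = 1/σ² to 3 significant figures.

μ = -0.01, τ = 33

The p-quantile of Normal(μ,σ) is μ + z_p·σ, with z_{0.09} = -1.341 and z_{0.6} = 0.2533.
Eliminate σ: μ = (z₂·x₁ − z₁·x₂)/(z₂ − z₁) = (0.2533·-0.245 − (-1.341)·0.0323)/1.594 = -0.01.
Then σ = (x₂ − x₁)/(z₂ − z₁) = (0.0323 − -0.245)/1.594 = 0.17.
Precision τ = 1/σ² = 1/0.174² = 33.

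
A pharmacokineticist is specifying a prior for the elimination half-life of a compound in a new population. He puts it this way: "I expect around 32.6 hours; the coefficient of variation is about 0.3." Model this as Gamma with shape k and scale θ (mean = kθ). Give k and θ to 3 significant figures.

k ≈ 11.1, θ ≈ 2.93

For Gamma(k, scale θ): mean = kθ, variance = kθ², so CV = 1/√k.
CV = 0.3, hence k = 1/CV² = 11.1.
Then θ = mean/k = 32.6/11.1 = 2.93.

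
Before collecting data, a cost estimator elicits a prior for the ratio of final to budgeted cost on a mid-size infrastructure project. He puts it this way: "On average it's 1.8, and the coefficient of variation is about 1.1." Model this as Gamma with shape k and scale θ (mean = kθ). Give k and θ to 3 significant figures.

k ≈ 0.826, θ ≈ 2.18

For Gamma(k, scale θ): mean = kθ, variance = kθ², so CV = 1/√k.
CV = 1.1, hence k = 1/CV² = 0.826.
Then θ = mean/k = 1.8/0.826 = 2.18.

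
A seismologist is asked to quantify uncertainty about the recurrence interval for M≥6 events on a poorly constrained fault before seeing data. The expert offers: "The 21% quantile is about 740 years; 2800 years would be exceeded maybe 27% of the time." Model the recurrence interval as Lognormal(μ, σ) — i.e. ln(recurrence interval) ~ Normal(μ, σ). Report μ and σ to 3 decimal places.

μ ≈ 7.363, σ ≈ 0.938

If T ~ Lognormal(μ,σ) then ln T ~ Normal(μ,σ), so the p-quantile of ln T is μ + z_p·σ.
ln(740) = 6.607 and ln(2800) = 7.937; z_{0.21} = -0.8064, z_{0.73} = 0.6128.
σ = (7.937 − 6.607)/(0.6128 − (-0.8064)) = 0.938.
μ = 6.607 − (-0.8064)·0.938 = 7.363.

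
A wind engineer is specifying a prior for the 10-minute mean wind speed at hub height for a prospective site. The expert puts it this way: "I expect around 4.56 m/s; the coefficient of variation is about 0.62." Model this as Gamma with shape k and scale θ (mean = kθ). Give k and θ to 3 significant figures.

k ≈ 2.6, θ ≈ 1.75

For Gamma(k, scale θ): mean = kθ, variance = kθ², so CV = 1/√k.
CV = 0.62, hence k = 1/CV² = 2.6.
Then θ = mean/k = 4.56/2.6 = 1.75.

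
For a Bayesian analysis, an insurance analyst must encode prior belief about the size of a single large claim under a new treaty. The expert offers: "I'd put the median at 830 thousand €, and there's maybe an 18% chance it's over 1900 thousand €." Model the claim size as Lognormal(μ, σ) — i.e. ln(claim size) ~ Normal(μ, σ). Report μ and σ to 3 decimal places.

μ ≈ 6.721, σ ≈ 0.905

If T ~ Lognormal(μ,σ) then ln T ~ Normal(μ,σ), so the p-quantile of ln T is μ + z_p·σ.
ln(830) = 6.721 and ln(1900) = 7.55; z_{0.5} = 0, z_{0.82} = 0.9154.
σ = (7.55 − 6.721)/(0.9154 − (0)) = 0.905.
μ = 6.721 − (0)·0.905 = 6.721.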